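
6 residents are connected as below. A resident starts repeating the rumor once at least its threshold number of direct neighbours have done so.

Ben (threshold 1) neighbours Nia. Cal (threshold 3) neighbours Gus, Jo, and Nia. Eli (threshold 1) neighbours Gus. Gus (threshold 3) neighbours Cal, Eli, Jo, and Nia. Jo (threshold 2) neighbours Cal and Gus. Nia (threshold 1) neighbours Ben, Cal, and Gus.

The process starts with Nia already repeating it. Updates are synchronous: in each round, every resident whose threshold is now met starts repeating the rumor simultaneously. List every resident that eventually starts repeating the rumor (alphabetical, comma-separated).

Ben, Nia

Round 1 — Nia starts repeating the rumor (initial).
Round 2 — checking thresholds:
  Ben: 1 of 1 neighbours ≥ 1, starts repeating the rumor.
  Cal: 1 of 3 neighbours < 3, not yet.
  Gus: 1 of 4 neighbours < 3, not yet.
Round 3 — no new spreads; cascade stops.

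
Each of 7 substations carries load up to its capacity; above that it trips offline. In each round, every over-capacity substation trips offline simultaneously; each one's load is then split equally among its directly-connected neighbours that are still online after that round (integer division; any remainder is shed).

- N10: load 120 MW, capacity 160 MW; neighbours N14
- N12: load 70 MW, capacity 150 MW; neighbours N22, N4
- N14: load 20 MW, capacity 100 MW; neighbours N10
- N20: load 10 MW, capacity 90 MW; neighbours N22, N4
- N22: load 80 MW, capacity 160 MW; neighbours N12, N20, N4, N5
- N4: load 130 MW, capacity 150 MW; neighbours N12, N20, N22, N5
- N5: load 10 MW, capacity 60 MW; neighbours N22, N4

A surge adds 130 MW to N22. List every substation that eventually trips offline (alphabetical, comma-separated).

Round 1 — N22 at 210 > 160. N22 trips offline.
  N22 sheds 210 MW to N12, N20, N4, N5: 52 each (2 lost).
    N12: 70+52 = 122 ≤ 150
    N20: 10+52 = 62 ≤ 90
    N4: 130+52 = 182 > 150
    N5: 10+52 = 62 > 60
Round 2 — N4, N5 trip offline.
  N4 sheds 182 MW to N12, N20: 91 each.
    N12: 122+91 = 213 > 150
    N20: 62+91 = 153 > 90
  N5 sheds 62 MW: no online neighbours, lost.
Round 3 — N12, N20 trip offline.
  N12 sheds 213 MW: no online neighbours, lost.
  N20 sheds 153 MW: no online neighbours, lost.
No further trips.

N12, N20, N22, N4, N5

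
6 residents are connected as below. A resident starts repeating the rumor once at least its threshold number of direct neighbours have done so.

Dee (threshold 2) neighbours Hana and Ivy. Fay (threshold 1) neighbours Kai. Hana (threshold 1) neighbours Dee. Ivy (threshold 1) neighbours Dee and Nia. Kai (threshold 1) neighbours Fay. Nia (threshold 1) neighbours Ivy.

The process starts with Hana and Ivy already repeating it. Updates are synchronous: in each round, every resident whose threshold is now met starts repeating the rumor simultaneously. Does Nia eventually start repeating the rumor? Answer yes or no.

Round 1 — Hana, Ivy start repeating the rumor (initial).
Round 2 — checking thresholds:
  Dee: 2 of 2 neighbours ≥ 2, starts repeating the rumor.
  Nia: 1 of 1 neighbours ≥ 1, starts repeating the rumor.
Round 3 — no new spreads; cascade stops.

yes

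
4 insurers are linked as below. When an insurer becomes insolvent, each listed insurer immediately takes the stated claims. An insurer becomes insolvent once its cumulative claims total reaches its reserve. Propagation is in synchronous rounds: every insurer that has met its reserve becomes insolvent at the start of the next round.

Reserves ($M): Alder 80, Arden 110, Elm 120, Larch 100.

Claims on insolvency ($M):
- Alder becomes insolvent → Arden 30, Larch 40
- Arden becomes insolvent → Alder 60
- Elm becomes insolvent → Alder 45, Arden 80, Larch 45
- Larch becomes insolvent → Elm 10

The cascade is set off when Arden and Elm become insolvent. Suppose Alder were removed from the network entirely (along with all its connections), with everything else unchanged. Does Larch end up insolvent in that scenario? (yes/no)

With Alder removed:
Round 1 — Arden, Elm become insolvent (initial).
  Larch: +45 → 45 < 100
No further insolvencies.

no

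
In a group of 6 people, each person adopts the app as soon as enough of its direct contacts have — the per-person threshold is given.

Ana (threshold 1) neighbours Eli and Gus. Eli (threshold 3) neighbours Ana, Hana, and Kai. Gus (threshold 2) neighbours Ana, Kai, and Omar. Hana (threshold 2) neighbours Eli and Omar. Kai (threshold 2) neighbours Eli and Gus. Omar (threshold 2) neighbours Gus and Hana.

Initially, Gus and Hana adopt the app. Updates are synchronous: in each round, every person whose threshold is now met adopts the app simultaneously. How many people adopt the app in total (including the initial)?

4

Round 1 — Gus, Hana adopt the app (initial).
Round 2 — checking thresholds:
  Ana: 1 of 2 neighbours ≥ 1, adopts the app.
  Eli: 1 of 3 neighbours < 3, below threshold.
  Kai: 1 of 2 neighbours < 2, below threshold.
  Omar: 2 of 2 neighbours ≥ 2, adopts the app.
Round 3 — no new adoptions; cascade stops.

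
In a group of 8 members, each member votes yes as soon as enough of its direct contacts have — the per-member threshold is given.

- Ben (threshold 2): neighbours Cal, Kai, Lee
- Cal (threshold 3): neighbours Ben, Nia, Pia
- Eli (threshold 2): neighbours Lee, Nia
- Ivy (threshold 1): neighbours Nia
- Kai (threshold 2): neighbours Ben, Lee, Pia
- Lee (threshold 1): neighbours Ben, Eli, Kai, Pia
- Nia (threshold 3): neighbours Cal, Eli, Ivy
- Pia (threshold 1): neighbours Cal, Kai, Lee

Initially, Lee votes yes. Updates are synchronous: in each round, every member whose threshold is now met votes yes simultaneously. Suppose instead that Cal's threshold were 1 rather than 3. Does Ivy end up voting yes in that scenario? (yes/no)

no

With Cal's threshold at 1:
Round 1 — Lee votes yes (initial).
Round 2 — checking thresholds:
  Ben: 1 of 3 neighbours < 2, below threshold.
  Eli: 1 of 2 neighbours < 2, below threshold.
  Kai: 1 of 3 neighbours < 2, below threshold.
  Pia: 1 of 3 neighbours ≥ 1, votes yes.
Round 3 — checking thresholds:
  Ben: 1 of 3 neighbours < 2, below threshold.
  Cal: 1 of 3 neighbours ≥ 1, votes yes.
  Eli: 1 of 2 neighbours < 2, below threshold.
  Kai: 2 of 3 neighbours ≥ 2, votes yes.
Round 4 — checking thresholds:
  Ben: 3 of 3 neighbours ≥ 2, votes yes.
  Eli: 1 of 2 neighbours < 2, below threshold.
  Nia: 1 of 3 neighbours < 3, below threshold.
Round 5 — no new yes votes; cascade stops.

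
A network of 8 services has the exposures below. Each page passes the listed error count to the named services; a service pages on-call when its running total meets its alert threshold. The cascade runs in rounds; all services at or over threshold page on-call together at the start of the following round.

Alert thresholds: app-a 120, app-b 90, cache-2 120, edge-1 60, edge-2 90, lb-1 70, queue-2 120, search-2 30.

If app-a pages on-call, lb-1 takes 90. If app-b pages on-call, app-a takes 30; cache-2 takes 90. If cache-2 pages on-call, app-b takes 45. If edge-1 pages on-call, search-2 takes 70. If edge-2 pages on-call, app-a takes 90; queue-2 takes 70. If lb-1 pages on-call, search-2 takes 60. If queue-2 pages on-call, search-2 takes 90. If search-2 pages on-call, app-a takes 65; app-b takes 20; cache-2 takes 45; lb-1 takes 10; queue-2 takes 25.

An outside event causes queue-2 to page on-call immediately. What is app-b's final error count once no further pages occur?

20

Round 1 — queue-2 pages on-call (initial).
  search-2: +90 → 90 ≥ 30
Round 2 — search-2 pages on-call.
  app-a: +65 → 65 < 120
  app-b: +20 → 20 < 90
  cache-2: +45 → 45 < 120
  lb-1: +10 → 10 < 70
No further pages.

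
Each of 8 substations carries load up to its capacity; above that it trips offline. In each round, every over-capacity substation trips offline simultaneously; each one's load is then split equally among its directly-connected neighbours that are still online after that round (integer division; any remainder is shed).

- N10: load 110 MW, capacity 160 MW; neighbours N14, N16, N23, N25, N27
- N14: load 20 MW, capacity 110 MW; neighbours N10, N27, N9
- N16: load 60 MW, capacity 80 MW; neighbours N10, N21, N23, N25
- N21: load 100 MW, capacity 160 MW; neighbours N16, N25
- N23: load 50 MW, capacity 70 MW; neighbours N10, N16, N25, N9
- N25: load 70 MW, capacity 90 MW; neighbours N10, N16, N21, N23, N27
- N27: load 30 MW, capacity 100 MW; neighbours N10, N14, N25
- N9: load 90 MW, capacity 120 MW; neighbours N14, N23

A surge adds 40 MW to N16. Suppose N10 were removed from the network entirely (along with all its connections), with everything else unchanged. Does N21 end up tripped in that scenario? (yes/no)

With N10 removed:
Round 1 — N16 at 100 > 80. N16 trips offline.
  N16 sheds 100 MW to N21, N23, N25: 33 each (1 lost).
    N21: 100+33 = 133 ≤ 160
    N23: 50+33 = 83 > 70
    N25: 70+33 = 103 > 90
Round 2 — N23, N25 trip offline.
  N23 sheds 83 MW to N9: 83 each.
    N9: 90+83 = 173 > 120
  N25 sheds 103 MW to N21, N27: 51 each (1 lost).
    N21: 133+51 = 184 > 160
    N27: 30+51 = 81 ≤ 100
Round 3 — N21, N9 trip offline.
  N21 sheds 184 MW: no online neighbours, lost.
  N9 sheds 173 MW to N14: 173 each.
    N14: 20+173 = 193 > 110
Round 4 — N14 trips offline.
  N14 sheds 193 MW to N27: 193 each.
    N27: 81+193 = 274 > 100
Round 5 — N27 trips offline.
  N27 sheds 274 MW: no online neighbours, lost.
No further trips.

yes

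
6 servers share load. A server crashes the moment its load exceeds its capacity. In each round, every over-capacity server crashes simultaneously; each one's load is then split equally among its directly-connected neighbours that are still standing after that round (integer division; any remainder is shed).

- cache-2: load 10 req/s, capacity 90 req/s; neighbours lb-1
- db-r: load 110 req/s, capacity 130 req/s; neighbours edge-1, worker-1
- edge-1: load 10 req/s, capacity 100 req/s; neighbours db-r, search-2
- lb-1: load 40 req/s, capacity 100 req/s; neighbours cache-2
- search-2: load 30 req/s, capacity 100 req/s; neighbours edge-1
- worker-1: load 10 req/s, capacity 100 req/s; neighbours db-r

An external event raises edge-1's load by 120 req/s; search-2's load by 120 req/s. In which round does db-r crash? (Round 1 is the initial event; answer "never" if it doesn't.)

Round 1 — edge-1 at 130 > 100; search-2 at 150 > 100. edge-1, search-2 crash.
  edge-1 sheds 130 req/s to db-r: 130 each.
    db-r: 110+130 = 240 > 130
  search-2 sheds 150 req/s: no online neighbours, lost.
Round 2 — db-r crashes.
  db-r sheds 240 req/s to worker-1: 240 each.
    worker-1: 10+240 = 250 > 100
Round 3 — worker-1 crashes.
  worker-1 sheds 250 req/s: no online neighbours, lost.
No further crashes.

2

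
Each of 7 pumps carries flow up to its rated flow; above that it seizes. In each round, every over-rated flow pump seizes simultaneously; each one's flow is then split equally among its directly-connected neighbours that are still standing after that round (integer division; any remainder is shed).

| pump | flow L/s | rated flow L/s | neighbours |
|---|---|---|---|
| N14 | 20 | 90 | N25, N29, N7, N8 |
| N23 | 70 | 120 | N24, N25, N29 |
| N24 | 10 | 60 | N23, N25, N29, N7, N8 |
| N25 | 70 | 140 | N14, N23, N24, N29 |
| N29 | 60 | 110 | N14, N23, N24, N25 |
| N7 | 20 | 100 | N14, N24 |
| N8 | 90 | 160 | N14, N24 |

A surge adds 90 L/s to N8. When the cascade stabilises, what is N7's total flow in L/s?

Round 1 — N8 at 180 > 160. N8 seizes.
  N8 sheds 180 L/s to N14, N24: 90 each.
    N14: 20+90 = 110 > 90
    N24: 10+90 = 100 > 60
Round 2 — N14, N24 seize.
  N14 sheds 110 L/s to N25, N29, N7: 36 each (2 lost).
    N25: 70+36 = 106 ≤ 140
    N29: 60+36 = 96 ≤ 110
    N7: 20+36 = 56 ≤ 100
  N24 sheds 100 L/s to N23, N25, N29, N7: 25 each.
    N23: 70+25 = 95 ≤ 120
    N25: 106+25 = 131 ≤ 140
    N29: 96+25 = 121 > 110
    N7: 56+25 = 81 ≤ 100
Round 3 — N29 seizes.
  N29 sheds 121 L/s to N23, N25: 60 each (1 lost).
    N23: 95+60 = 155 > 120
    N25: 131+60 = 191 > 140
Round 4 — N23, N25 seize.
  N23 sheds 155 L/s: no online neighbours, lost.
  N25 sheds 191 L/s: no online neighbours, lost.
No further seizures.

81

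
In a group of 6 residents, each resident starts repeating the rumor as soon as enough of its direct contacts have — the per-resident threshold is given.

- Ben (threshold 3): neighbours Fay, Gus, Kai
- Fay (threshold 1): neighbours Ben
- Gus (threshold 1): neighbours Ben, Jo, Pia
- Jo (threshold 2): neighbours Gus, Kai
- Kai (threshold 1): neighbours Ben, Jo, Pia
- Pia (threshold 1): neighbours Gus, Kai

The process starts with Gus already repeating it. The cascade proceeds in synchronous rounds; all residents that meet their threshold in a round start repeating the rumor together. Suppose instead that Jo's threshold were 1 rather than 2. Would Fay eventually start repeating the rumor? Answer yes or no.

no

With Jo's threshold at 1:
Round 1 — Gus starts repeating the rumor (initial).
Round 2 — checking thresholds:
  Ben: 1 of 3 neighbours < 3, holds.
  Jo: 1 of 2 neighbours ≥ 1, starts repeating the rumor.
  Pia: 1 of 2 neighbours ≥ 1, starts repeating the rumor.
Round 3 — checking thresholds:
  Ben: 1 of 3 neighbours < 3, holds.
  Kai: 2 of 3 neighbours ≥ 1, starts repeating the rumor.
Round 4 — no new spreads; cascade stops.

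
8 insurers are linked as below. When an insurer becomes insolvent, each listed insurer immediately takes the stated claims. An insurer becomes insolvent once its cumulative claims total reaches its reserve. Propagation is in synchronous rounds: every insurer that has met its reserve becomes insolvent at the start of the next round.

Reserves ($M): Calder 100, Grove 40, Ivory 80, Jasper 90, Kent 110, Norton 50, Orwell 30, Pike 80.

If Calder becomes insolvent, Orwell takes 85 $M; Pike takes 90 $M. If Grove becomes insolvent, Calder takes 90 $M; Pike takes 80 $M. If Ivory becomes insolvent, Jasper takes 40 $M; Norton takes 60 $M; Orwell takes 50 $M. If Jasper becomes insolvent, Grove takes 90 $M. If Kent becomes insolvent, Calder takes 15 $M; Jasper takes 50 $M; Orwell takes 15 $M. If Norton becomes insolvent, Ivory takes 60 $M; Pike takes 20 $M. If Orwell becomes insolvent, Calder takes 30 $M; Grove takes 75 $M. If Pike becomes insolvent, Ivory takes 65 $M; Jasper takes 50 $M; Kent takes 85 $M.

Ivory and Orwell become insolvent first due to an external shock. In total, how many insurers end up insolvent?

Round 1 — Ivory, Orwell become insolvent (initial).
  Calder: +30 → 30 < 100
  Grove: +75 → 75 ≥ 40
  Jasper: +40 → 40 < 90
  Norton: +60 → 60 ≥ 50
Round 2 — Grove, Norton become insolvent.
  Calder: +90 → 120 ≥ 100
  Pike: +80+20 → 100 ≥ 80
Round 3 — Calder, Pike become insolvent.
  Jasper: +50 → 90 ≥ 90
  Kent: +85 → 85 < 110
Round 4 — Jasper becomes insolvent.
No further insolvencies.

7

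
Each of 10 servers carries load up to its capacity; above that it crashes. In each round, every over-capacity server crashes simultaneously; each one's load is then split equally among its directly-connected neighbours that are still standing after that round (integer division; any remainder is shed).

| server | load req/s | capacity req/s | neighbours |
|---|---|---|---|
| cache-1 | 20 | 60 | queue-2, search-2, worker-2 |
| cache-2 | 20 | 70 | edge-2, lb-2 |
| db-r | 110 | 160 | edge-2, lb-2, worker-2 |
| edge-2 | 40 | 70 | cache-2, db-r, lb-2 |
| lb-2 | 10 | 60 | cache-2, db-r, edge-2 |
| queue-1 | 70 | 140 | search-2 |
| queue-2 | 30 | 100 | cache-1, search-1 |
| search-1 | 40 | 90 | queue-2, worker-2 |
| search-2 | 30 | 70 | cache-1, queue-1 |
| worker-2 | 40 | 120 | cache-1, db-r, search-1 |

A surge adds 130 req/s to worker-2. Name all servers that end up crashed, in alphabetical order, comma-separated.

Round 1 — worker-2 at 170 > 120. worker-2 crashes.
  worker-2 sheds 170 req/s to cache-1, db-r, search-1: 56 each (2 lost).
    cache-1: 20+56 = 76 > 60
    db-r: 110+56 = 166 > 160
    search-1: 40+56 = 96 > 90
Round 2 — cache-1, db-r, search-1 crash.
  cache-1 sheds 76 req/s to queue-2, search-2: 38 each.
    queue-2: 30+38 = 68 ≤ 100
    search-2: 30+38 = 68 ≤ 70
  db-r sheds 166 req/s to edge-2, lb-2: 83 each.
    edge-2: 40+83 = 123 > 70
    lb-2: 10+83 = 93 > 60
  search-1 sheds 96 req/s to queue-2: 96 each.
    queue-2: 68+96 = 164 > 100
Round 3 — edge-2, lb-2, queue-2 crash.
  edge-2 sheds 123 req/s to cache-2: 123 each.
    cache-2: 20+123 = 143 > 70
  lb-2 sheds 93 req/s to cache-2: 93 each.
    cache-2: 143+93 = 236 > 70
  queue-2 sheds 164 req/s: no online neighbours, lost.
Round 4 — cache-2 crashes.
  cache-2 sheds 236 req/s: no online neighbours, lost.
No further crashes.

cache-1, cache-2, db-r, edge-2, lb-2, queue-2, search-1, worker-2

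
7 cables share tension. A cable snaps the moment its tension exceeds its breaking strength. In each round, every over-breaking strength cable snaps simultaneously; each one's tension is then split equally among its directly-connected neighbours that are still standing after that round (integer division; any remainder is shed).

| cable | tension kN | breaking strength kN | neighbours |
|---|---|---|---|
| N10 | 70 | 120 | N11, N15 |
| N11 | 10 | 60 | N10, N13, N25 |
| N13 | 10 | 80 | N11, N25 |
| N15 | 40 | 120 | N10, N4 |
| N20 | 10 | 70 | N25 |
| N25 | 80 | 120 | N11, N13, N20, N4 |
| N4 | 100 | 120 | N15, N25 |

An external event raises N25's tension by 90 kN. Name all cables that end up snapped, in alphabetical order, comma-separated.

N10, N11, N13, N15, N25, N4

Round 1 — N25 at 170 > 120. N25 snaps.
  N25 sheds 170 kN to N11, N13, N20, N4: 42 each (2 lost).
    N11: 10+42 = 52 ≤ 60
    N13: 10+42 = 52 ≤ 80
    N20: 10+42 = 52 ≤ 70
    N4: 100+42 = 142 > 120
Round 2 — N4 snaps.
  N4 sheds 142 kN to N15: 142 each.
    N15: 40+142 = 182 > 120
Round 3 — N15 snaps.
  N15 sheds 182 kN to N10: 182 each.
    N10: 70+182 = 252 > 120
Round 4 — N10 snaps.
  N10 sheds 252 kN to N11: 252 each.
    N11: 52+252 = 304 > 60
Round 5 — N11 snaps.
  N11 sheds 304 kN to N13: 304 each.
    N13: 52+304 = 356 > 80
Round 6 — N13 snaps.
  N13 sheds 356 kN: no online neighbours, lost.
No further breaks.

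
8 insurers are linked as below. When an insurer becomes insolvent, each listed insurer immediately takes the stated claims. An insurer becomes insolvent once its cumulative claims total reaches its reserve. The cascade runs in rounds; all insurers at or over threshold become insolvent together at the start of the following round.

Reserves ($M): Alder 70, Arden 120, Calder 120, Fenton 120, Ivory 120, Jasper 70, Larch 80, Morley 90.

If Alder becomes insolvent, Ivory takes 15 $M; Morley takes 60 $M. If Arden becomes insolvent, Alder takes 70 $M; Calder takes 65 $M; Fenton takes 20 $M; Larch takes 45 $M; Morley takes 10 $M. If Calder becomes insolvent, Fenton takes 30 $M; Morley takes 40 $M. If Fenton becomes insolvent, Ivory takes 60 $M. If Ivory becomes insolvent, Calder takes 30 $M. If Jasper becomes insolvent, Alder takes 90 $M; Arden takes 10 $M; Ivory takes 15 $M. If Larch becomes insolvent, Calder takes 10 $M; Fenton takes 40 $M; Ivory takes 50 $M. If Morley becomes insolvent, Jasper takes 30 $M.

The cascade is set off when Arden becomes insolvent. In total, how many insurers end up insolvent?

2

Round 1 — Arden becomes insolvent (initial).
  Alder: +70 → 70 ≥ 70
  Calder: +65 → 65 < 120
  Fenton: +20 → 20 < 120
  Larch: +45 → 45 < 80
  Morley: +10 → 10 < 90
Round 2 — Alder becomes insolvent.
  Ivory: +15 → 15 < 120
  Morley: +60 → 70 < 90
No further insolvencies.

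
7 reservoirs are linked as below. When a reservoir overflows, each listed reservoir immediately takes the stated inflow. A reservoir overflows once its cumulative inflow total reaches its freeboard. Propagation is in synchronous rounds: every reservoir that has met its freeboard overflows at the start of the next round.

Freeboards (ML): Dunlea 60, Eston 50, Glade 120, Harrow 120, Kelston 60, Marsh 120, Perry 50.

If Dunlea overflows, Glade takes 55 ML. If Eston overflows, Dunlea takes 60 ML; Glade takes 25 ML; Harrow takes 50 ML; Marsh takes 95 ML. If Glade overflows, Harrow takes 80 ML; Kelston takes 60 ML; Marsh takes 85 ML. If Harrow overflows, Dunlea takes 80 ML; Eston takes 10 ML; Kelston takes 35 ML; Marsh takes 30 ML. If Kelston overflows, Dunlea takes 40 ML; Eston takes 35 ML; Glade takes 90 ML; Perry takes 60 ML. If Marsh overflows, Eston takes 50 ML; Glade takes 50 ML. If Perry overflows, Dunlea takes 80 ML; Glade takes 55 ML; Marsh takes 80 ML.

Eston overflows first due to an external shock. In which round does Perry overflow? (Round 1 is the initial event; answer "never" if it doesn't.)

Round 1 — Eston overflows (initial).
  Dunlea: +60 → 60 ≥ 60
  Glade: +25 → 25 < 120
  Harrow: +50 → 50 < 120
  Marsh: +95 → 95 < 120
Round 2 — Dunlea overflows.
  Glade: +55 → 80 < 120
No further overflows.

never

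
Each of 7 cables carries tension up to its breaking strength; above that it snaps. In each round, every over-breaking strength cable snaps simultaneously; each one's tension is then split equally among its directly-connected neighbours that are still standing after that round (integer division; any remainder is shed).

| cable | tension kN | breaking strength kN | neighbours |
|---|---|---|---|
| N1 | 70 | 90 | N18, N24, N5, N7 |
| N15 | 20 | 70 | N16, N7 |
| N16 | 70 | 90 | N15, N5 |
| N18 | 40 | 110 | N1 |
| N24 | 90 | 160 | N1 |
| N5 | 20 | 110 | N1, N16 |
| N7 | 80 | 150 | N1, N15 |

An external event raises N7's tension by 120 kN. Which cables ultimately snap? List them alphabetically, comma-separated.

Round 1 — N7 at 200 > 150. N7 snaps.
  N7 sheds 200 kN to N1, N15: 100 each.
    N1: 70+100 = 170 > 90
    N15: 20+100 = 120 > 70
Round 2 — N1, N15 snap.
  N1 sheds 170 kN to N18, N24, N5: 56 each (2 lost).
    N18: 40+56 = 96 ≤ 110
    N24: 90+56 = 146 ≤ 160
    N5: 20+56 = 76 ≤ 110
  N15 sheds 120 kN to N16: 120 each.
    N16: 70+120 = 190 > 90
Round 3 — N16 snaps.
  N16 sheds 190 kN to N5: 190 each.
    N5: 76+190 = 266 > 110
Round 4 — N5 snaps.
  N5 sheds 266 kN: no online neighbours, lost.
No further breaks.

N1, N15, N16, N5, N7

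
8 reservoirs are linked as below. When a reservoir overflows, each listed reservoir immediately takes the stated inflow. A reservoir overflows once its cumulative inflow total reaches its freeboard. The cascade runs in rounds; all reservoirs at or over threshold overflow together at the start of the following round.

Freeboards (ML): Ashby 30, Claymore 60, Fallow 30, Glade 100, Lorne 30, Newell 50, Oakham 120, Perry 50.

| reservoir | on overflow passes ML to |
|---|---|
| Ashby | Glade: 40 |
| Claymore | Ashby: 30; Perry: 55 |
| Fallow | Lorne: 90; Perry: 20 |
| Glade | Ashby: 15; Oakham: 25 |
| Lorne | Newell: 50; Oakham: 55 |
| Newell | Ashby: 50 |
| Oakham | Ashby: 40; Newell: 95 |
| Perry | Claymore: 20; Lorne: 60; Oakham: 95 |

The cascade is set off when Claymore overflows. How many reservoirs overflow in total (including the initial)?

Round 1 — Claymore overflows (initial).
  Ashby: +30 → 30 ≥ 30
  Perry: +55 → 55 ≥ 50
Round 2 — Ashby, Perry overflow.
  Glade: +40 → 40 < 100
  Lorne: +60 → 60 ≥ 30
  Oakham: +95 → 95 < 120
Round 3 — Lorne overflows.
  Newell: +50 → 50 ≥ 50
  Oakham: +55 → 150 ≥ 120
Round 4 — Newell, Oakham overflow.
No further overflows.

6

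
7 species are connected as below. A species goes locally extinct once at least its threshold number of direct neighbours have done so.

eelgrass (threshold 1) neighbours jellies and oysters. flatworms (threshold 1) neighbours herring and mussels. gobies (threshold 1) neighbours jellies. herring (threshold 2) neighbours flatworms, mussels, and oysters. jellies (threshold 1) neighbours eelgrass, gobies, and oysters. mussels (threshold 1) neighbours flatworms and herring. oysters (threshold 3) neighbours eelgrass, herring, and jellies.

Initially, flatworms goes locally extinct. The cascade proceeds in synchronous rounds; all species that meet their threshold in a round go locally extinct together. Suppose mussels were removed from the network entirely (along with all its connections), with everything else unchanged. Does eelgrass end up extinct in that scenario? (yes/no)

no

With mussels removed:
Round 1 — flatworms goes locally extinct (initial).
Round 2 — no new extinctions; cascade stops.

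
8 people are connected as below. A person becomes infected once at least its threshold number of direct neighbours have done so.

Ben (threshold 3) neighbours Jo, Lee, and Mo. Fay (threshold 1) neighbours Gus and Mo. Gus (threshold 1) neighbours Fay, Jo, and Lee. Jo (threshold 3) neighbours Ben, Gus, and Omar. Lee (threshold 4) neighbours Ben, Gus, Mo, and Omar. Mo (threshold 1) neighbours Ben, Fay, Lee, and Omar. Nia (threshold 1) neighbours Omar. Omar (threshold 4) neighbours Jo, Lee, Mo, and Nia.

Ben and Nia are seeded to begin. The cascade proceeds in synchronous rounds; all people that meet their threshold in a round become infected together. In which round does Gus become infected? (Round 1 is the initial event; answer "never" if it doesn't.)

4

Round 1 — Ben, Nia become infected (initial).
Round 2 — checking thresholds:
  Jo: 1 of 3 neighbours < 3, not yet.
  Lee: 1 of 4 neighbours < 4, not yet.
  Mo: 1 of 4 neighbours ≥ 1, becomes infected.
  Omar: 1 of 4 neighbours < 4, not yet.
Round 3 — checking thresholds:
  Fay: 1 of 2 neighbours ≥ 1, becomes infected.
  Jo: 1 of 3 neighbours < 3, not yet.
  Lee: 2 of 4 neighbours < 4, not yet.
  Omar: 2 of 4 neighbours < 4, not yet.
Round 4 — checking thresholds:
  Gus: 1 of 3 neighbours ≥ 1, becomes infected.
  Jo: 1 of 3 neighbours < 3, not yet.
  Lee: 2 of 4 neighbours < 4, not yet.
  Omar: 2 of 4 neighbours < 4, not yet.
Round 5 — no new infections; cascade stops.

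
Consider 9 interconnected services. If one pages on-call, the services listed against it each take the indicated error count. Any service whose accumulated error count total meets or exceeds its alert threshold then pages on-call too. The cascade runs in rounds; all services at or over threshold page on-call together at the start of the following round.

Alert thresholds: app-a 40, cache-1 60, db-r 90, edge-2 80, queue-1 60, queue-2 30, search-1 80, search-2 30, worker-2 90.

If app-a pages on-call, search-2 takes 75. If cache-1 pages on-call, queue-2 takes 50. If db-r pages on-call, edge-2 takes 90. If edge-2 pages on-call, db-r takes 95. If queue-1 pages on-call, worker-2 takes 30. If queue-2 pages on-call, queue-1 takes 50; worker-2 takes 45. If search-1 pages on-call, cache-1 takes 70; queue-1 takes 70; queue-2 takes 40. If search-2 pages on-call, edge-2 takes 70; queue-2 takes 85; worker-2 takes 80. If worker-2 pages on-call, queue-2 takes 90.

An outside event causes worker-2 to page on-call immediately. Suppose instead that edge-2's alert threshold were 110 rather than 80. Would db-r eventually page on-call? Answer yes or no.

With edge-2's alert threshold at 110:
Round 1 — worker-2 pages on-call (initial).
  queue-2: +90 → 90 ≥ 30
Round 2 — queue-2 pages on-call.
  queue-1: +50 → 50 < 60
No further pages.

no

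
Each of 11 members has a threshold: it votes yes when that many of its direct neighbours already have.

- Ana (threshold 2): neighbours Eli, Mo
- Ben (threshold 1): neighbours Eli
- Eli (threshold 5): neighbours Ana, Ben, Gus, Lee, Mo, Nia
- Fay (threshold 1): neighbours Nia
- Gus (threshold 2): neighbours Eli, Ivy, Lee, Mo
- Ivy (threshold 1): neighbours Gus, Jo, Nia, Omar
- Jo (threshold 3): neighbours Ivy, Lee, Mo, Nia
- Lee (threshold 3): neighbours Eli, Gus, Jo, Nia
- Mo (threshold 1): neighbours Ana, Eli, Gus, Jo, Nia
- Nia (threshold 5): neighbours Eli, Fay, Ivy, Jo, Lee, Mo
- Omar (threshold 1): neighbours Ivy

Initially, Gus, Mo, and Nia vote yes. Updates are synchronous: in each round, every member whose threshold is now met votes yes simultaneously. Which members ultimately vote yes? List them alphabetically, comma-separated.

Round 1 — Gus, Mo, Nia vote yes (initial).
Round 2 — checking thresholds:
  Ana: 1 of 2 neighbours < 2, below threshold.
  Eli: 3 of 6 neighbours < 5, below threshold.
  Fay: 1 of 1 neighbours ≥ 1, votes yes.
  Ivy: 2 of 4 neighbours ≥ 1, votes yes.
  Jo: 2 of 4 neighbours < 3, below threshold.
  Lee: 2 of 4 neighbours < 3, below threshold.
Round 3 — checking thresholds:
  Ana: 1 of 2 neighbours < 2, below threshold.
  Eli: 3 of 6 neighbours < 5, below threshold.
  Jo: 3 of 4 neighbours ≥ 3, votes yes.
  Lee: 2 of 4 neighbours < 3, below threshold.
  Omar: 1 of 1 neighbours ≥ 1, votes yes.
Round 4 — checking thresholds:
  Ana: 1 of 2 neighbours < 2, below threshold.
  Eli: 3 of 6 neighbours < 5, below threshold.
  Lee: 3 of 4 neighbours ≥ 3, votes yes.
Round 5 — no new yes votes; cascade stops.

Fay, Gus, Ivy, Jo, Lee, Mo, Nia, Omar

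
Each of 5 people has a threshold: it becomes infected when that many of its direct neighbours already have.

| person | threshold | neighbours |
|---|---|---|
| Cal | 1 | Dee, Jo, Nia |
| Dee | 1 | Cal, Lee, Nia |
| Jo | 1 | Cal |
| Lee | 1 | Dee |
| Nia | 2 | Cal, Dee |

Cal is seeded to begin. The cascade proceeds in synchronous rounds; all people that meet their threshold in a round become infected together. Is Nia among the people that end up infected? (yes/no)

yes

Round 1 — Cal becomes infected (initial).
Round 2 — checking thresholds:
  Dee: 1 of 3 neighbours ≥ 1, becomes infected.
  Jo: 1 of 1 neighbours ≥ 1, becomes infected.
  Nia: 1 of 2 neighbours < 2, not yet.
Round 3 — checking thresholds:
  Lee: 1 of 1 neighbours ≥ 1, becomes infected.
  Nia: 2 of 2 neighbours ≥ 2, becomes infected.
Round 4 — no new infections; cascade stops.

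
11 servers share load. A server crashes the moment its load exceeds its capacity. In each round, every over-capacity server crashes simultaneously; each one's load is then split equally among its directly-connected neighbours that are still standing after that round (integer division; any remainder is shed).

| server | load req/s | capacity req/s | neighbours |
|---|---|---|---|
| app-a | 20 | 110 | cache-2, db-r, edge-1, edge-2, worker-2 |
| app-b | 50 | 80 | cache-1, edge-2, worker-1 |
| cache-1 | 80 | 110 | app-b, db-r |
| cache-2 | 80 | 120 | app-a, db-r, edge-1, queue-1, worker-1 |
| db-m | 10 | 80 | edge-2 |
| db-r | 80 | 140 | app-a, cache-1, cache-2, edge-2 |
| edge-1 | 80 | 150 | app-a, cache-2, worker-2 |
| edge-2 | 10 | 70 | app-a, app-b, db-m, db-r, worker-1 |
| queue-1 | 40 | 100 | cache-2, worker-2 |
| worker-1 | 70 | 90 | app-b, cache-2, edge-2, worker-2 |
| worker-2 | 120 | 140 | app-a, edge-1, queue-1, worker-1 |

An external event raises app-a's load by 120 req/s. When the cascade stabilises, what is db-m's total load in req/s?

48

Round 1 — app-a at 140 > 110. app-a crashes.
  app-a sheds 140 req/s to cache-2, db-r, edge-1, edge-2, worker-2: 28 each.
    cache-2: 80+28 = 108 ≤ 120
    db-r: 80+28 = 108 ≤ 140
    edge-1: 80+28 = 108 ≤ 150
    edge-2: 10+28 = 38 ≤ 70
    worker-2: 120+28 = 148 > 140
Round 2 — worker-2 crashes.
  worker-2 sheds 148 req/s to edge-1, queue-1, worker-1: 49 each (1 lost).
    edge-1: 108+49 = 157 > 150
    queue-1: 40+49 = 89 ≤ 100
    worker-1: 70+49 = 119 > 90
Round 3 — edge-1, worker-1 crash.
  edge-1 sheds 157 req/s to cache-2: 157 each.
    cache-2: 108+157 = 265 > 120
  worker-1 sheds 119 req/s to app-b, cache-2, edge-2: 39 each (2 lost).
    app-b: 50+39 = 89 > 80
    cache-2: 265+39 = 304 > 120
    edge-2: 38+39 = 77 > 70
Round 4 — app-b, cache-2, edge-2 crash.
  app-b sheds 89 req/s to cache-1: 89 each.
    cache-1: 80+89 = 169 > 110
  cache-2 sheds 304 req/s to db-r, queue-1: 152 each.
    db-r: 108+152 = 260 > 140
    queue-1: 89+152 = 241 > 100
  edge-2 sheds 77 req/s to db-m, db-r: 38 each (1 lost).
    db-m: 10+38 = 48 ≤ 80
    db-r: 260+38 = 298 > 140
Round 5 — cache-1, db-r, queue-1 crash.
  cache-1 sheds 169 req/s: no online neighbours, lost.
  db-r sheds 298 req/s: no online neighbours, lost.
  queue-1 sheds 241 req/s: no online neighbours, lost.
No further crashes.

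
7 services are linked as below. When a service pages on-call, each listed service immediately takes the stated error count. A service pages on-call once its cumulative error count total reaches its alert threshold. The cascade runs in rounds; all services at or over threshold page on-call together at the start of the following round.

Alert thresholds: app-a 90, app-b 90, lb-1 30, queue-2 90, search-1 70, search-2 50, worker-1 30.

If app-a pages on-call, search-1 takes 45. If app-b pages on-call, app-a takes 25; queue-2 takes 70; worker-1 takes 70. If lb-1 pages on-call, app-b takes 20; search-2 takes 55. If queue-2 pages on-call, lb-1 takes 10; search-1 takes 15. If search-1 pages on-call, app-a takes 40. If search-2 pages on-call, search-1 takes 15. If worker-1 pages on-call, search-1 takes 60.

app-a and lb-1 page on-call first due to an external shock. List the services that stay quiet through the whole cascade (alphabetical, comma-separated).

app-b, queue-2, search-1, worker-1

Round 1 — app-a, lb-1 page on-call (initial).
  app-b: +20 → 20 < 90
  search-1: +45 → 45 < 70
  search-2: +55 → 55 ≥ 50
Round 2 — search-2 pages on-call.
  search-1: +15 → 60 < 70
No further pages.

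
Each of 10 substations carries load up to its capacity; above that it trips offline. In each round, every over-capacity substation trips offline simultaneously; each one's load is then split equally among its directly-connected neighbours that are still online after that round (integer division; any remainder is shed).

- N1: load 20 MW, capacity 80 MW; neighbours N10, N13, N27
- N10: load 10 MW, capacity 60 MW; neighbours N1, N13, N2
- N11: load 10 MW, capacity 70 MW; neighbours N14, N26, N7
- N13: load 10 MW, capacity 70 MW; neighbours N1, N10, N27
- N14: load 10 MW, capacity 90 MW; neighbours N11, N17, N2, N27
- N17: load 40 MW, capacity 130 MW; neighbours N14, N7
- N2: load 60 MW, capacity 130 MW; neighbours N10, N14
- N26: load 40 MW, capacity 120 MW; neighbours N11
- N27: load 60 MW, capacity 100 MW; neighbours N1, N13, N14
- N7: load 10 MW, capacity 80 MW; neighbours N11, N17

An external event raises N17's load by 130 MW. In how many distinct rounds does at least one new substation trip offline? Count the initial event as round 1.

Round 1 — N17 at 170 > 130. N17 trips offline.
  N17 sheds 170 MW to N14, N7: 85 each.
    N14: 10+85 = 95 > 90
    N7: 10+85 = 95 > 80
Round 2 — N14, N7 trip offline.
  N14 sheds 95 MW to N11, N2, N27: 31 each (2 lost).
    N11: 10+31 = 41 ≤ 70
    N2: 60+31 = 91 ≤ 130
    N27: 60+31 = 91 ≤ 100
  N7 sheds 95 MW to N11: 95 each.
    N11: 41+95 = 136 > 70
Round 3 — N11 trips offline.
  N11 sheds 136 MW to N26: 136 each.
    N26: 40+136 = 176 > 120
Round 4 — N26 trips offline.
  N26 sheds 176 MW: no online neighbours, lost.
No further trips.

4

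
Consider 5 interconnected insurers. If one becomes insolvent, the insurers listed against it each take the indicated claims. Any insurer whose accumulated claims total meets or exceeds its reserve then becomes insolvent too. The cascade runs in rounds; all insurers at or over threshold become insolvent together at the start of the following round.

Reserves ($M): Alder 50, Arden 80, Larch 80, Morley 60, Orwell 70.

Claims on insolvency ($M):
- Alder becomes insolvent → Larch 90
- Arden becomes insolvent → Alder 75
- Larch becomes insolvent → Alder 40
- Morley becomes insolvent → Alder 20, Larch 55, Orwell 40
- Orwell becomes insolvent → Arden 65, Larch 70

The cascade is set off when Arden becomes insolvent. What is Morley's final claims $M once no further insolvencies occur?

Round 1 — Arden becomes insolvent (initial).
  Alder: +75 → 75 ≥ 50
Round 2 — Alder becomes insolvent.
  Larch: +90 → 90 ≥ 80
Round 3 — Larch becomes insolvent.
No further insolvencies.

0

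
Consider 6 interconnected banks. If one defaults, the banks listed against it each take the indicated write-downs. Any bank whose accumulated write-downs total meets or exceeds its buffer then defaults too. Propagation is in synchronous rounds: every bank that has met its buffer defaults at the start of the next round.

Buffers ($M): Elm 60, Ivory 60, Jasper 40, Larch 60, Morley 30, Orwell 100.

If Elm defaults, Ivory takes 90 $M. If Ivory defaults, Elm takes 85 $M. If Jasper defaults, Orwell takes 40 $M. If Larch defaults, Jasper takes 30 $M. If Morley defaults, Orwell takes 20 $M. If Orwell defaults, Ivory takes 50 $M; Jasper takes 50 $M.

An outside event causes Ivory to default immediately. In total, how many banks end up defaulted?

2

Round 1 — Ivory defaults (initial).
  Elm: +85 → 85 ≥ 60
Round 2 — Elm defaults.
No further defaults.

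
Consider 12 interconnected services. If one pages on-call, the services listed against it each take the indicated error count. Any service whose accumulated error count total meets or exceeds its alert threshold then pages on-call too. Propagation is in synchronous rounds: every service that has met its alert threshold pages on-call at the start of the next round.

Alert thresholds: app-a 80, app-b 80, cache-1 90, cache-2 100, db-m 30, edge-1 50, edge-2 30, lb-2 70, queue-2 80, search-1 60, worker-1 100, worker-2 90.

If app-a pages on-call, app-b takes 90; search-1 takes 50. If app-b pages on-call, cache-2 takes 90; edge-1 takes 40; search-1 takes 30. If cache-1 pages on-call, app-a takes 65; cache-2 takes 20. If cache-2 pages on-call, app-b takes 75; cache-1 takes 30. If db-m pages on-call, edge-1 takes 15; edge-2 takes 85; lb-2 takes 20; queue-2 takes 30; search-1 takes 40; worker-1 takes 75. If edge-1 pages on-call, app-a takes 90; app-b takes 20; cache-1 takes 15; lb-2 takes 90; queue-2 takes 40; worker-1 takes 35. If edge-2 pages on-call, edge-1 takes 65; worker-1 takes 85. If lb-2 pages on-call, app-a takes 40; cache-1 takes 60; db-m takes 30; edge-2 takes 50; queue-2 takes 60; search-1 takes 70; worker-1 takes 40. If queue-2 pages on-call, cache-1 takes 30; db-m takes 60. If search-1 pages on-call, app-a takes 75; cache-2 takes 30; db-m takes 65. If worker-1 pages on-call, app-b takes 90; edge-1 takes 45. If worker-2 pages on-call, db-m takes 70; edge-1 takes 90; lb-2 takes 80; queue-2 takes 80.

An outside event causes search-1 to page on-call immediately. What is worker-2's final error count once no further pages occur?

Round 1 — search-1 pages on-call (initial).
  app-a: +75 → 75 < 80
  cache-2: +30 → 30 < 100
  db-m: +65 → 65 ≥ 30
Round 2 — db-m pages on-call.
  edge-1: +15 → 15 < 50
  edge-2: +85 → 85 ≥ 30
  lb-2: +20 → 20 < 70
  queue-2: +30 → 30 < 80
  worker-1: +75 → 75 < 100
Round 3 — edge-2 pages on-call.
  edge-1: +65 → 80 ≥ 50
  worker-1: +85 → 160 ≥ 100
Round 4 — edge-1, worker-1 page on-call.
  app-a: +90 → 165 ≥ 80
  app-b: +20+90 → 110 ≥ 80
  cache-1: +15 → 15 < 90
  lb-2: +90 → 110 ≥ 70
  queue-2: +40 → 70 < 80
Round 5 — app-a, app-b, lb-2 page on-call.
  cache-1: +60 → 75 < 90
  cache-2: +90 → 120 ≥ 100
  queue-2: +60 → 130 ≥ 80
Round 6 — cache-2, queue-2 page on-call.
  cache-1: +30+30 → 135 ≥ 90
Round 7 — cache-1 pages on-call.
No further pages.

0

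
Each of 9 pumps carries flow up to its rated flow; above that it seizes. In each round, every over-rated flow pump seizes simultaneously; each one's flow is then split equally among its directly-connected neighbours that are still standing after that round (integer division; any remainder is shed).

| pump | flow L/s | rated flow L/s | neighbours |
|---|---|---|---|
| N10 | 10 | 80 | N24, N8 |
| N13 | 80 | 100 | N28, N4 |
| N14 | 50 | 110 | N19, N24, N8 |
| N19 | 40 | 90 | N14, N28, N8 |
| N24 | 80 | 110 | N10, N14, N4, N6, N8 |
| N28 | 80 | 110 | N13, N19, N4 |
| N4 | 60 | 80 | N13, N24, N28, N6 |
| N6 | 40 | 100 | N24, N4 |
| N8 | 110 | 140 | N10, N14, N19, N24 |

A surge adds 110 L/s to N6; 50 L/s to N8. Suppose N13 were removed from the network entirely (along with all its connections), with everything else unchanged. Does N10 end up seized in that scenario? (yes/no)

With N13 removed:
Round 1 — N6 at 150 > 100; N8 at 160 > 140. N6, N8 seize.
  N6 sheds 150 L/s to N24, N4: 75 each.
    N24: 80+75 = 155 > 110
    N4: 60+75 = 135 > 80
  N8 sheds 160 L/s to N10, N14, N19, N24: 40 each.
    N10: 10+40 = 50 ≤ 80
    N14: 50+40 = 90 ≤ 110
    N19: 40+40 = 80 ≤ 90
    N24: 155+40 = 195 > 110
Round 2 — N24, N4 seize.
  N24 sheds 195 L/s to N10, N14: 97 each (1 lost).
    N10: 50+97 = 147 > 80
    N14: 90+97 = 187 > 110
  N4 sheds 135 L/s to N28: 135 each.
    N28: 80+135 = 215 > 110
Round 3 — N10, N14, N28 seize.
  N10 sheds 147 L/s: no online neighbours, lost.
  N14 sheds 187 L/s to N19: 187 each.
    N19: 80+187 = 267 > 90
  N28 sheds 215 L/s to N19: 215 each.
    N19: 267+215 = 482 > 90
Round 4 — N19 seizes.
  N19 sheds 482 L/s: no online neighbours, lost.
No further seizures.

yes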